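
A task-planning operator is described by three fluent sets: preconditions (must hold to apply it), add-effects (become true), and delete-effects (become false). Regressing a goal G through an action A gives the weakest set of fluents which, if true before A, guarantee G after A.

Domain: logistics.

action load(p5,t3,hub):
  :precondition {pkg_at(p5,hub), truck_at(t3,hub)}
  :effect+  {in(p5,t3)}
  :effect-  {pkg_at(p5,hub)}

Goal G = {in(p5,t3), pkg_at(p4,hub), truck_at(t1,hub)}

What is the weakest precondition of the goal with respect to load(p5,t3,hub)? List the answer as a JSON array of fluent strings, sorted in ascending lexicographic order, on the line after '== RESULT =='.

Compute (G \ add) ∪ pre:
  G ∩ del = {}  (empty — regression defined)
  G \ add = {in(p5,t3), pkg_at(p4,hub), truck_at(t1,hub)} \ {in(p5,t3)} = {pkg_at(p4,hub), truck_at(t1,hub)}
  ∪ pre   = {pkg_at(p4,hub), truck_at(t1,hub)} ∪ {pkg_at(p5,hub), truck_at(t3,hub)}
          = {pkg_at(p4,hub), pkg_at(p5,hub), truck_at(t1,hub), truck_at(t3,hub)}

== RESULT ==
["pkg_at(p4,hub)", "pkg_at(p5,hub)", "truck_at(t1,hub)", "truck_at(t3,hub)"]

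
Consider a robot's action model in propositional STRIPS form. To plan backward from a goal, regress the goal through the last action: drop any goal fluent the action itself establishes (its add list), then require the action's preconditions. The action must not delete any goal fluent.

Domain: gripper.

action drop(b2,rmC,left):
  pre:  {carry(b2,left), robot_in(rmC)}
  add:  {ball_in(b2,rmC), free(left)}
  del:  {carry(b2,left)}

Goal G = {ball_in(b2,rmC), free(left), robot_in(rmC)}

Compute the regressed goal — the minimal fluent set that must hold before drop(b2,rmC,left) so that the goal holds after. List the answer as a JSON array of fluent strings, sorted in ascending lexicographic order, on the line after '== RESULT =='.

Regress:
  G ∩ del = {}  (empty — regression defined)
  G \ add = {ball_in(b2,rmC), free(left), robot_in(rmC)} \ {ball_in(b2,rmC), free(left)} = {robot_in(rmC)}
  ∪ pre   = {robot_in(rmC)} ∪ {carry(b2,left), robot_in(rmC)}
          = {carry(b2,left), robot_in(rmC)}

== RESULT ==
["carry(b2,left)", "robot_in(rmC)"]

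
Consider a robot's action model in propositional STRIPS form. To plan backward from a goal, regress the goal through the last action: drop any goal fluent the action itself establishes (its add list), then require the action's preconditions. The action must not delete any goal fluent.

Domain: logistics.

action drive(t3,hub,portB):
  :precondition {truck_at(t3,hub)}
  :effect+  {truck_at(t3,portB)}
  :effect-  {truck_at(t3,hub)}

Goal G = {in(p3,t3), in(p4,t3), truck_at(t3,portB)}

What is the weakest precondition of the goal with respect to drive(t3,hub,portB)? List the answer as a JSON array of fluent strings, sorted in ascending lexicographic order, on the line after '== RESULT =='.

Regress:
  G ∩ del = {}  (empty — regression defined)
  G \ add = {in(p3,t3), in(p4,t3), truck_at(t3,portB)} \ {truck_at(t3,portB)} = {in(p3,t3), in(p4,t3)}
  ∪ pre   = {in(p3,t3), in(p4,t3)} ∪ {truck_at(t3,hub)}
          = {in(p3,t3), in(p4,t3), truck_at(t3,hub)}

== RESULT ==
["in(p3,t3)", "in(p4,t3)", "truck_at(t3,hub)"]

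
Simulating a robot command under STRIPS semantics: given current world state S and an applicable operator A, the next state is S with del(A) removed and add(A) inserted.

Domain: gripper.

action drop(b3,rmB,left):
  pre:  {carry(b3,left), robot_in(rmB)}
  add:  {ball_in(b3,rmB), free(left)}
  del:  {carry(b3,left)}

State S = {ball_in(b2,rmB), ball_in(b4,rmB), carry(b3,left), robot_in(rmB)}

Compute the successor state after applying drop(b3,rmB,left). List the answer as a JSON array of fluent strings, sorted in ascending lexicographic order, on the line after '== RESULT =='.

Compute (S \ del) ∪ add:
  pre ⊆ S: {carry(b3,left), robot_in(rmB)} ⊆ S  — applicable
  S \ del = {ball_in(b2,rmB), ball_in(b4,rmB), robot_in(rmB)}
  ∪ add   = {ball_in(b2,rmB), ball_in(b3,rmB), ball_in(b4,rmB), free(left), robot_in(rmB)}

== RESULT ==
["ball_in(b2,rmB)", "ball_in(b3,rmB)", "ball_in(b4,rmB)", "free(left)", "robot_in(rmB)"]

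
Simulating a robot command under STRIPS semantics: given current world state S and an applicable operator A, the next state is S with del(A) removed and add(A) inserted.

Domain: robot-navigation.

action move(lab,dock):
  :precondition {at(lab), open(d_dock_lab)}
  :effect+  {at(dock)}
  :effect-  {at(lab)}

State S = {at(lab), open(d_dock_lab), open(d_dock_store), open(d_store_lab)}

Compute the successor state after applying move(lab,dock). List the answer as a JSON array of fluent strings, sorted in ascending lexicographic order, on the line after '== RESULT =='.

Compute (S \ del) ∪ add:
  pre ⊆ S: {at(lab), open(d_dock_lab)} ⊆ S  — applicable
  S \ del = {open(d_dock_lab), open(d_dock_store), open(d_store_lab)}
  ∪ add   = {at(dock), open(d_dock_lab), open(d_dock_store), open(d_store_lab)}

== RESULT ==
["at(dock)", "open(d_dock_lab)", "open(d_dock_store)", "open(d_store_lab)"]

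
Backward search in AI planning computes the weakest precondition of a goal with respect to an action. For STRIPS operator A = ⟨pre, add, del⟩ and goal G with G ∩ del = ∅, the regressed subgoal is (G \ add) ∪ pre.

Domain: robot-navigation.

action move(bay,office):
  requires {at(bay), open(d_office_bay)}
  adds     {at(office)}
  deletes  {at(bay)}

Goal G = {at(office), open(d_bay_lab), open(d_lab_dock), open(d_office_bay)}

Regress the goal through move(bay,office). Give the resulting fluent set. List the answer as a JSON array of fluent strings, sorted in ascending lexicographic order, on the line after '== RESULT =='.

Regress:
  G ∩ del = {}  (empty — regression defined)
  G \ add = {at(office), open(d_bay_lab), open(d_lab_dock), open(d_office_bay)} \ {at(office)} = {open(d_bay_lab), open(d_lab_dock), open(d_office_bay)}
  ∪ pre   = {open(d_bay_lab), open(d_lab_dock), open(d_office_bay)} ∪ {at(bay), open(d_office_bay)}
          = {at(bay), open(d_bay_lab), open(d_lab_dock), open(d_office_bay)}

== RESULT ==
["at(bay)", "open(d_bay_lab)", "open(d_lab_dock)", "open(d_office_bay)"]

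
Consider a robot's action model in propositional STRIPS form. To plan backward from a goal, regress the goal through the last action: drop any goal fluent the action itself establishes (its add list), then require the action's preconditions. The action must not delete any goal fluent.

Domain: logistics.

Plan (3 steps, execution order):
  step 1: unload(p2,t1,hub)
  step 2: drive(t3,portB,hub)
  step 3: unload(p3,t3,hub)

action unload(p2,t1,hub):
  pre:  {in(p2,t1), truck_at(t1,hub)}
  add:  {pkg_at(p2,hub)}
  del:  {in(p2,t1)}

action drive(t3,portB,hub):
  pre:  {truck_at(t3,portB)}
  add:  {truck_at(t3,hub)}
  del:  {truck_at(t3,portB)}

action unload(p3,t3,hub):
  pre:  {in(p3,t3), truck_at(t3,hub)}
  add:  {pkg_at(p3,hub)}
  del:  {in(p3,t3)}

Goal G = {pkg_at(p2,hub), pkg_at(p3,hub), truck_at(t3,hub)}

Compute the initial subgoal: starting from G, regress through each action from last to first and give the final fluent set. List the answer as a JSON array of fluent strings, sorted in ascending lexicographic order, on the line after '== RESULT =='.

Work backward from the goal:
  through step 3 (unload(p3,t3,hub)): drop {pkg_at(p3,hub)}, keep {pkg_at(p2,hub), truck_at(t3,hub)}, require {in(p3,t3), truck_at(t3,hub)}
    → {in(p3,t3), pkg_at(p2,hub), truck_at(t3,hub)}
  through step 2 (drive(t3,portB,hub)): drop {truck_at(t3,hub)}, keep {in(p3,t3), pkg_at(p2,hub)}, require {truck_at(t3,portB)}
    → {in(p3,t3), pkg_at(p2,hub), truck_at(t3,portB)}
  through step 1 (unload(p2,t1,hub)): drop {pkg_at(p2,hub)}, keep {in(p3,t3), truck_at(t3,portB)}, require {in(p2,t1), truck_at(t1,hub)}
    → {in(p2,t1), in(p3,t3), truck_at(t1,hub), truck_at(t3,portB)}

== RESULT ==
["in(p2,t1)", "in(p3,t3)", "truck_at(t1,hub)", "truck_at(t3,portB)"]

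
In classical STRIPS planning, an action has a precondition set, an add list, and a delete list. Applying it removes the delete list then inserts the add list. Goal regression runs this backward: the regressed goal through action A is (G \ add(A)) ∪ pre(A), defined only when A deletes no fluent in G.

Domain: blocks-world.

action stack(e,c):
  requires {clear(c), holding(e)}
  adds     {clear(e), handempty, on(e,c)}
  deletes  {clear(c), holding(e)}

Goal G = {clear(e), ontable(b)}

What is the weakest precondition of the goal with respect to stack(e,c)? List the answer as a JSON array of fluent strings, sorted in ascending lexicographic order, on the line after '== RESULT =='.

Compute (G \ add) ∪ pre:
  G ∩ del = {}  (empty — regression defined)
  G \ add = {clear(e), ontable(b)} \ {clear(e), handempty, on(e,c)} = {ontable(b)}
  ∪ pre   = {ontable(b)} ∪ {clear(c), holding(e)}
          = {clear(c), holding(e), ontable(b)}

== RESULT ==
["clear(c)", "holding(e)", "ontable(b)"]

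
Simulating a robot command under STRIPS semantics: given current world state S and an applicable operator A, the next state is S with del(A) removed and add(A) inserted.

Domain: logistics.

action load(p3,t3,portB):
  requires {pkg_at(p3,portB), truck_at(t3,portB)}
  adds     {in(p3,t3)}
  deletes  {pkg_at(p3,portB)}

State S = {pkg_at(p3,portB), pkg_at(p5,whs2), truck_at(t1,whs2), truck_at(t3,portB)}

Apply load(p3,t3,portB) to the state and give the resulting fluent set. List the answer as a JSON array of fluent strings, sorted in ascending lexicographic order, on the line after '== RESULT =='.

Compute (S \ del) ∪ add:
  pre ⊆ S: {pkg_at(p3,portB), truck_at(t3,portB)} ⊆ S  — applicable
  S \ del = {pkg_at(p5,whs2), truck_at(t1,whs2), truck_at(t3,portB)}
  ∪ add   = {in(p3,t3), pkg_at(p5,whs2), truck_at(t1,whs2), truck_at(t3,portB)}

== RESULT ==
["in(p3,t3)", "pkg_at(p5,whs2)", "truck_at(t1,whs2)", "truck_at(t3,portB)"]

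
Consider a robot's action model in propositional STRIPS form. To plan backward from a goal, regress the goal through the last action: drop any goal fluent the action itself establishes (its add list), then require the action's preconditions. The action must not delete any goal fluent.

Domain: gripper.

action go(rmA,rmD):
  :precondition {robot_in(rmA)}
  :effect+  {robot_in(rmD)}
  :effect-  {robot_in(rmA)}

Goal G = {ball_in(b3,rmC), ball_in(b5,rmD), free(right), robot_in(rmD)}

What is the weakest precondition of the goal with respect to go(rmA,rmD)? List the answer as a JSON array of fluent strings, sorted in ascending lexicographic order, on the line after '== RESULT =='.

Regress:
  G ∩ del = {}  (empty — regression defined)
  G \ add = {ball_in(b3,rmC), ball_in(b5,rmD), free(right), robot_in(rmD)} \ {robot_in(rmD)} = {ball_in(b3,rmC), ball_in(b5,rmD), free(right)}
  ∪ pre   = {ball_in(b3,rmC), ball_in(b5,rmD), free(right)} ∪ {robot_in(rmA)}
          = {ball_in(b3,rmC), ball_in(b5,rmD), free(right), robot_in(rmA)}

== RESULT ==
["ball_in(b3,rmC)", "ball_in(b5,rmD)", "free(right)", "robot_in(rmA)"]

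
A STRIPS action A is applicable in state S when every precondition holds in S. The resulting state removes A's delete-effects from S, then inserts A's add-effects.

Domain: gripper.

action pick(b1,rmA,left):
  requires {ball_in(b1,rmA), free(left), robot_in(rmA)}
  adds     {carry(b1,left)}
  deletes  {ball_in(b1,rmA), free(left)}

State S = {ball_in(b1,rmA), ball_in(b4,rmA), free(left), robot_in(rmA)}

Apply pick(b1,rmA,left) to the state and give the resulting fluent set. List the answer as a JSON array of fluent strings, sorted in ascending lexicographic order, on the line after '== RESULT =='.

Progress:
  pre ⊆ S: {ball_in(b1,rmA), free(left), robot_in(rmA)} ⊆ S  — applicable
  S \ del = {ball_in(b4,rmA), robot_in(rmA)}
  ∪ add   = {ball_in(b4,rmA), carry(b1,left), robot_in(rmA)}

== RESULT ==
["ball_in(b4,rmA)", "carry(b1,left)", "robot_in(rmA)"]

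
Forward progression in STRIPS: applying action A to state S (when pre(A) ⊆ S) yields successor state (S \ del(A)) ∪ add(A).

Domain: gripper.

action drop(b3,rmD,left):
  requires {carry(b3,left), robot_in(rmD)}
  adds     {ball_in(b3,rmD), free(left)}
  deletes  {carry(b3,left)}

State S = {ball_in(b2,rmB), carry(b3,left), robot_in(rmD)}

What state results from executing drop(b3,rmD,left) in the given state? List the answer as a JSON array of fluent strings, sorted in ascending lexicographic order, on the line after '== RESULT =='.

Progress:
  pre ⊆ S: {carry(b3,left), robot_in(rmD)} ⊆ S  — applicable
  S \ del = {ball_in(b2,rmB), robot_in(rmD)}
  ∪ add   = {ball_in(b2,rmB), ball_in(b3,rmD), free(left), robot_in(rmD)}

== RESULT ==
["ball_in(b2,rmB)", "ball_in(b3,rmD)", "free(left)", "robot_in(rmD)"]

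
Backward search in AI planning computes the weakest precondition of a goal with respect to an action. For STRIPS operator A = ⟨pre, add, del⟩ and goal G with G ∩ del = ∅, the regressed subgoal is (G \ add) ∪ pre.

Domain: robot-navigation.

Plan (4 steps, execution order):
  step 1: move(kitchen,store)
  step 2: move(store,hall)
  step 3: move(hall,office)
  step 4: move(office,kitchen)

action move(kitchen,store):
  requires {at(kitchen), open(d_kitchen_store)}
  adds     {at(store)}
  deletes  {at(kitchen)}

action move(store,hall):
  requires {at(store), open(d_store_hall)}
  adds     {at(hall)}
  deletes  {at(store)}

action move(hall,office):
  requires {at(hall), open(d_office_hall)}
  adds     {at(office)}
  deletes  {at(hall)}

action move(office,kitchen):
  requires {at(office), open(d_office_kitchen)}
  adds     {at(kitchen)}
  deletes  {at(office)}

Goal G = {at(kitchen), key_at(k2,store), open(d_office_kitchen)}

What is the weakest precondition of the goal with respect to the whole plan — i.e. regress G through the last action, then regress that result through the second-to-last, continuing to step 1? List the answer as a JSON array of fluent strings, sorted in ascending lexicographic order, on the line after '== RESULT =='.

Work backward from the goal:
  through step 4 (move(office,kitchen)): drop {at(kitchen)}, keep {key_at(k2,store), open(d_office_kitchen)}, require {at(office), open(d_office_kitchen)}
    → {at(office), key_at(k2,store), open(d_office_kitchen)}
  through step 3 (move(hall,office)): drop {at(office)}, keep {key_at(k2,store), open(d_office_kitchen)}, require {at(hall), open(d_office_hall)}
    → {at(hall), key_at(k2,store), open(d_office_hall), open(d_office_kitchen)}
  through step 2 (move(store,hall)): drop {at(hall)}, keep {key_at(k2,store), open(d_office_hall), open(d_office_kitchen)}, require {at(store), open(d_store_hall)}
    → {at(store), key_at(k2,store), open(d_office_hall), open(d_office_kitchen), open(d_store_hall)}
  through step 1 (move(kitchen,store)): drop {at(store)}, keep {key_at(k2,store), open(d_office_hall), open(d_office_kitchen), open(d_store_hall)}, require {at(kitchen), open(d_kitchen_store)}
    → {at(kitchen), key_at(k2,store), open(d_kitchen_store), open(d_office_hall), open(d_office_kitchen), open(d_store_hall)}

== RESULT ==
["at(kitchen)", "key_at(k2,store)", "open(d_kitchen_store)", "open(d_office_hall)", "open(d_office_kitchen)", "open(d_store_hall)"]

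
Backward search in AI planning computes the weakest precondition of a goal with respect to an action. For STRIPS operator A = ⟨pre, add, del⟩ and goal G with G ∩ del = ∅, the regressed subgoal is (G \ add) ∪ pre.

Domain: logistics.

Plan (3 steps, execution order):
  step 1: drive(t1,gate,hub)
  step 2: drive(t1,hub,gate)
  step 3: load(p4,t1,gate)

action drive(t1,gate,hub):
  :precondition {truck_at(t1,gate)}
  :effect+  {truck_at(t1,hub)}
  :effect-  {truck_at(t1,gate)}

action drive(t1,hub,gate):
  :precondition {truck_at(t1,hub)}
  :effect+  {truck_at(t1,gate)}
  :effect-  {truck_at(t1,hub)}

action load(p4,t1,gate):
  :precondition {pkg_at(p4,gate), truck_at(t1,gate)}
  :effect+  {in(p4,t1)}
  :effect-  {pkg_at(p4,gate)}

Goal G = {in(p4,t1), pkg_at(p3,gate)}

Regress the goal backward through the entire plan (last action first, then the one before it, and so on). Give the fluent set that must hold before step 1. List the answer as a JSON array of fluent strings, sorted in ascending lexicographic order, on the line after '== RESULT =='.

Regress step by step:
  through step 3 (load(p4,t1,gate)): drop {in(p4,t1)}, keep {pkg_at(p3,gate)}, require {pkg_at(p4,gate), truck_at(t1,gate)}
    → {pkg_at(p3,gate), pkg_at(p4,gate), truck_at(t1,gate)}
  through step 2 (drive(t1,hub,gate)): drop {truck_at(t1,gate)}, keep {pkg_at(p3,gate), pkg_at(p4,gate)}, require {truck_at(t1,hub)}
    → {pkg_at(p3,gate), pkg_at(p4,gate), truck_at(t1,hub)}
  through step 1 (drive(t1,gate,hub)): drop {truck_at(t1,hub)}, keep {pkg_at(p3,gate), pkg_at(p4,gate)}, require {truck_at(t1,gate)}
    → {pkg_at(p3,gate), pkg_at(p4,gate), truck_at(t1,gate)}

== RESULT ==
["pkg_at(p3,gate)", "pkg_at(p4,gate)", "truck_at(t1,gate)"]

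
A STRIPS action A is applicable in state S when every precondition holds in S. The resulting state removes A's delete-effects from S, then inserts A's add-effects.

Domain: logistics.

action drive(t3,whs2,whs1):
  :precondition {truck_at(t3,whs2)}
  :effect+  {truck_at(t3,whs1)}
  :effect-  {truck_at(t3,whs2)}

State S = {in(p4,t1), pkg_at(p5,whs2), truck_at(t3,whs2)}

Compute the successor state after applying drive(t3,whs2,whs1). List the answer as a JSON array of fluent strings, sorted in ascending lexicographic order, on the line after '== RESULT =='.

Progress:
  pre ⊆ S: {truck_at(t3,whs2)} ⊆ S  — applicable
  S \ del = {in(p4,t1), pkg_at(p5,whs2)}
  ∪ add   = {in(p4,t1), pkg_at(p5,whs2), truck_at(t3,whs1)}

== RESULT ==
["in(p4,t1)", "pkg_at(p5,whs2)", "truck_at(t3,whs1)"]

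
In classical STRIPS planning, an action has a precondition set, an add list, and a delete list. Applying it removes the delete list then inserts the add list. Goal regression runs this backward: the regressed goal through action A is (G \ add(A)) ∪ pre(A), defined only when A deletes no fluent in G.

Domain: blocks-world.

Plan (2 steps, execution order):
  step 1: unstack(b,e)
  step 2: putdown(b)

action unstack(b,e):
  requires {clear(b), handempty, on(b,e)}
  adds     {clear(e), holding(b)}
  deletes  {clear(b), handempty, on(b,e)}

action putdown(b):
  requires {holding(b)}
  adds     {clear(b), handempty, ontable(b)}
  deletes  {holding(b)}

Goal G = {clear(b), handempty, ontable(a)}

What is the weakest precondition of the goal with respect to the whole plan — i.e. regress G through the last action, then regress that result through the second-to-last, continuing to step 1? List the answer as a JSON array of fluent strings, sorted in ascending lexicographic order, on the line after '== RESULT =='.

Work backward from the goal:
  through step 2 (putdown(b)): drop {clear(b), handempty}, keep {ontable(a)}, require {holding(b)}
    → {holding(b), ontable(a)}
  through step 1 (unstack(b,e)): drop {holding(b)}, keep {ontable(a)}, require {clear(b), handempty, on(b,e)}
    → {clear(b), handempty, on(b,e), ontable(a)}

== RESULT ==
["clear(b)", "handempty", "on(b,e)", "ontable(a)"]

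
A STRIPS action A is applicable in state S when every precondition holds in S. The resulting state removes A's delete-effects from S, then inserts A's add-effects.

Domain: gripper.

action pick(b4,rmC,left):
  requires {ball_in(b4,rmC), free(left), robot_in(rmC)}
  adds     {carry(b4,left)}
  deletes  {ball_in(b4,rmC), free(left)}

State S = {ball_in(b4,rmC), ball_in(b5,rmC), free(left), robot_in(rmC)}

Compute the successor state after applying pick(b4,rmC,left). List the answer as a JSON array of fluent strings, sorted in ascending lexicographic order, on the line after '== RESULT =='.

Progress:
  pre ⊆ S: {ball_in(b4,rmC), free(left), robot_in(rmC)} ⊆ S  — applicable
  S \ del = {ball_in(b5,rmC), robot_in(rmC)}
  ∪ add   = {ball_in(b5,rmC), carry(b4,left), robot_in(rmC)}

== RESULT ==
["ball_in(b5,rmC)", "carry(b4,left)", "robot_in(rmC)"]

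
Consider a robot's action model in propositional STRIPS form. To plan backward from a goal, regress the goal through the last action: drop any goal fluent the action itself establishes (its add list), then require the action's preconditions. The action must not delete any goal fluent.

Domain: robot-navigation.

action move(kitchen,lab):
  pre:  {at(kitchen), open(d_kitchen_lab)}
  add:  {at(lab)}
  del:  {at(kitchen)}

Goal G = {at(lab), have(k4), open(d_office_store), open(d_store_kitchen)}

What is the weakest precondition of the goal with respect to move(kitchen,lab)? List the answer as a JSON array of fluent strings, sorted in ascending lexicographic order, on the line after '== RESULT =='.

Regress:
  G ∩ del = {}  (empty — regression defined)
  G \ add = {at(lab), have(k4), open(d_office_store), open(d_store_kitchen)} \ {at(lab)} = {have(k4), open(d_office_store), open(d_store_kitchen)}
  ∪ pre   = {have(k4), open(d_office_store), open(d_store_kitchen)} ∪ {at(kitchen), open(d_kitchen_lab)}
          = {at(kitchen), have(k4), open(d_kitchen_lab), open(d_office_store), open(d_store_kitchen)}

== RESULT ==
["at(kitchen)", "have(k4)", "open(d_kitchen_lab)", "open(d_office_store)", "open(d_store_kitchen)"]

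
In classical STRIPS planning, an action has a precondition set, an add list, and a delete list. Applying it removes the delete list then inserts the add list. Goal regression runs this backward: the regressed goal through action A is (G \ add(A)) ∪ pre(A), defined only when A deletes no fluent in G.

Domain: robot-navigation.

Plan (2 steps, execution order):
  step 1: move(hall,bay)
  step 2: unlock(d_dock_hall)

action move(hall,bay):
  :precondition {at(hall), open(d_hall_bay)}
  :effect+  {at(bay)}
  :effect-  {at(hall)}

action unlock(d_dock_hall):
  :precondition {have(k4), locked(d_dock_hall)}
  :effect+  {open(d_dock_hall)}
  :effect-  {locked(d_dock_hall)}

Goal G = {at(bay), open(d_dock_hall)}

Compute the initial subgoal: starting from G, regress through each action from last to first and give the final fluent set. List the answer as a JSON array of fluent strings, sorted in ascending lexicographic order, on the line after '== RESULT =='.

Work backward from the goal:
  through step 2 (unlock(d_dock_hall)): drop {open(d_dock_hall)}, keep {at(bay)}, require {have(k4), locked(d_dock_hall)}
    → {at(bay), have(k4), locked(d_dock_hall)}
  through step 1 (move(hall,bay)): drop {at(bay)}, keep {have(k4), locked(d_dock_hall)}, require {at(hall), open(d_hall_bay)}
    → {at(hall), have(k4), locked(d_dock_hall), open(d_hall_bay)}

== RESULT ==
["at(hall)", "have(k4)", "locked(d_dock_hall)", "open(d_hall_bay)"]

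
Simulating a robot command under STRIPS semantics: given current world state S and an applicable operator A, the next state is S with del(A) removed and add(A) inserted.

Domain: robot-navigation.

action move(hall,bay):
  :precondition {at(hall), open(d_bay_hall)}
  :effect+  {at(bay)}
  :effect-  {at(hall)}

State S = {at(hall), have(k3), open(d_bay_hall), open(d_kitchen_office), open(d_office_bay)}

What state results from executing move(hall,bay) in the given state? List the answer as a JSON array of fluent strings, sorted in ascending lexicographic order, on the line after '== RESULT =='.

Compute (S \ del) ∪ add:
  pre ⊆ S: {at(hall), open(d_bay_hall)} ⊆ S  — applicable
  S \ del = {have(k3), open(d_bay_hall), open(d_kitchen_office), open(d_office_bay)}
  ∪ add   = {at(bay), have(k3), open(d_bay_hall), open(d_kitchen_office), open(d_office_bay)}

== RESULT ==
["at(bay)", "have(k3)", "open(d_bay_hall)", "open(d_kitchen_office)", "open(d_office_bay)"]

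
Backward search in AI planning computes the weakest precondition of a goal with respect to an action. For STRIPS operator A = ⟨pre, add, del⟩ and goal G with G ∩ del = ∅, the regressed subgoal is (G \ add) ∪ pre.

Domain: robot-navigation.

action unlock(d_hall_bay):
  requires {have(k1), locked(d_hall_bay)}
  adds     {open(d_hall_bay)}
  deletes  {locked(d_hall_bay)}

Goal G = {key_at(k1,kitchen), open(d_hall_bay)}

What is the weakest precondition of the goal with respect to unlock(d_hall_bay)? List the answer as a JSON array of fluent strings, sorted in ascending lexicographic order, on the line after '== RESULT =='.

Compute (G \ add) ∪ pre:
  G ∩ del = {}  (empty — regression defined)
  G \ add = {key_at(k1,kitchen), open(d_hall_bay)} \ {open(d_hall_bay)} = {key_at(k1,kitchen)}
  ∪ pre   = {key_at(k1,kitchen)} ∪ {have(k1), locked(d_hall_bay)}
          = {have(k1), key_at(k1,kitchen), locked(d_hall_bay)}

== RESULT ==
["have(k1)", "key_at(k1,kitchen)", "locked(d_hall_bay)"]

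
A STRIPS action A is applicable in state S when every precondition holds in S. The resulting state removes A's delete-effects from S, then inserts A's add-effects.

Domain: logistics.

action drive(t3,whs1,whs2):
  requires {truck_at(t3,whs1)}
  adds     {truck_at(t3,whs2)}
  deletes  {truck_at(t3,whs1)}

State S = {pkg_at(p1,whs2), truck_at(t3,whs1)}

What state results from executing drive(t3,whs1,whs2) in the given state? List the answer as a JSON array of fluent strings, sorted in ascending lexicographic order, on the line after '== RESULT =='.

Compute (S \ del) ∪ add:
  pre ⊆ S: {truck_at(t3,whs1)} ⊆ S  — applicable
  S \ del = {pkg_at(p1,whs2)}
  ∪ add   = {pkg_at(p1,whs2), truck_at(t3,whs2)}

== RESULT ==
["pkg_at(p1,whs2)", "truck_at(t3,whs2)"]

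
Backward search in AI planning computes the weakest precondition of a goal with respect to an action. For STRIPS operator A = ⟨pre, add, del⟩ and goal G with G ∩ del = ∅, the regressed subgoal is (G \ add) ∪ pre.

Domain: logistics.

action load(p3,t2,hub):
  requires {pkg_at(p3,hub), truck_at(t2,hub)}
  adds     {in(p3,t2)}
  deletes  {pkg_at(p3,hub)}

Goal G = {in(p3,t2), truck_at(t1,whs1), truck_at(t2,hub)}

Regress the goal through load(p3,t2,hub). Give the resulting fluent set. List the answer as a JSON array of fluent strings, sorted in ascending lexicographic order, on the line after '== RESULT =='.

Compute (G \ add) ∪ pre:
  G ∩ del = {}  (empty — regression defined)
  G \ add = {in(p3,t2), truck_at(t1,whs1), truck_at(t2,hub)} \ {in(p3,t2)} = {truck_at(t1,whs1), truck_at(t2,hub)}
  ∪ pre   = {truck_at(t1,whs1), truck_at(t2,hub)} ∪ {pkg_at(p3,hub), truck_at(t2,hub)}
          = {pkg_at(p3,hub), truck_at(t1,whs1), truck_at(t2,hub)}

== RESULT ==
["pkg_at(p3,hub)", "truck_at(t1,whs1)", "truck_at(t2,hub)"]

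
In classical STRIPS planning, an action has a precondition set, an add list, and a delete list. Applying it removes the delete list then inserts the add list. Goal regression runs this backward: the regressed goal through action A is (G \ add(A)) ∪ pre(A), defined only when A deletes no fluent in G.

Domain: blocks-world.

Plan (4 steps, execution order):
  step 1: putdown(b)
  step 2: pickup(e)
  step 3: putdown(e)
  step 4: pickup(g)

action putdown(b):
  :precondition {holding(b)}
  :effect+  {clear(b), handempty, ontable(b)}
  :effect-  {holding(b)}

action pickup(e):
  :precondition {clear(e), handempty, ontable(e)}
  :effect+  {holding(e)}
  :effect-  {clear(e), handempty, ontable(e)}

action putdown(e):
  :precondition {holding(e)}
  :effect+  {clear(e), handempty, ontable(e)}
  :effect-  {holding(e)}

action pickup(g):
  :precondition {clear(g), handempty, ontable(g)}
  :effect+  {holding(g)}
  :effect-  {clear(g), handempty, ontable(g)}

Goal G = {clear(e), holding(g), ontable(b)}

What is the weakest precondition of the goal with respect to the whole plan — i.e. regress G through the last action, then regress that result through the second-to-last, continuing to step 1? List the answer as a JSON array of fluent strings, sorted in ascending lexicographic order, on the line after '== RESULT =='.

Work backward from the goal:
  through step 4 (pickup(g)): drop {holding(g)}, keep {clear(e), ontable(b)}, require {clear(g), handempty, ontable(g)}
    → {clear(e), clear(g), handempty, ontable(b), ontable(g)}
  through step 3 (putdown(e)): drop {clear(e), handempty}, keep {clear(g), ontable(b), ontable(g)}, require {holding(e)}
    → {clear(g), holding(e), ontable(b), ontable(g)}
  through step 2 (pickup(e)): drop {holding(e)}, keep {clear(g), ontable(b), ontable(g)}, require {clear(e), handempty, ontable(e)}
    → {clear(e), clear(g), handempty, ontable(b), ontable(e), ontable(g)}
  through step 1 (putdown(b)): drop {handempty, ontable(b)}, keep {clear(e), clear(g), ontable(e), ontable(g)}, require {holding(b)}
    → {clear(e), clear(g), holding(b), ontable(e), ontable(g)}

== RESULT ==
["clear(e)", "clear(g)", "holding(b)", "ontable(e)", "ontable(g)"]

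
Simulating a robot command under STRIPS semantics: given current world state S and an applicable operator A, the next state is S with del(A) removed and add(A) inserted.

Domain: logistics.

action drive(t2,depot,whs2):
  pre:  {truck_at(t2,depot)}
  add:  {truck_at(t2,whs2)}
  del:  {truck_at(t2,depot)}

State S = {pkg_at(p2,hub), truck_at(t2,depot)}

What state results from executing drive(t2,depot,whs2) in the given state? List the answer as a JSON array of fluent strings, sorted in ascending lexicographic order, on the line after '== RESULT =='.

Compute (S \ del) ∪ add:
  pre ⊆ S: {truck_at(t2,depot)} ⊆ S  — applicable
  S \ del = {pkg_at(p2,hub)}
  ∪ add   = {pkg_at(p2,hub), truck_at(t2,whs2)}

== RESULT ==
["pkg_at(p2,hub)", "truck_at(t2,whs2)"]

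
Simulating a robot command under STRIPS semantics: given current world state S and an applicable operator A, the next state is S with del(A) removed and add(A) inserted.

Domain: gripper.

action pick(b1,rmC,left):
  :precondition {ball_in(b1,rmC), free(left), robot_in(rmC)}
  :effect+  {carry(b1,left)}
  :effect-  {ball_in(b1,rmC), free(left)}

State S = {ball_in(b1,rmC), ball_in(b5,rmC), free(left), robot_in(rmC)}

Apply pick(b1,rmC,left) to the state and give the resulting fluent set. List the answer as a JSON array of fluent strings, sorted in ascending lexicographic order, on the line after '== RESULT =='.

Compute (S \ del) ∪ add:
  pre ⊆ S: {ball_in(b1,rmC), free(left), robot_in(rmC)} ⊆ S  — applicable
  S \ del = {ball_in(b5,rmC), robot_in(rmC)}
  ∪ add   = {ball_in(b5,rmC), carry(b1,left), robot_in(rmC)}

== RESULT ==
["ball_in(b5,rmC)", "carry(b1,left)", "robot_in(rmC)"]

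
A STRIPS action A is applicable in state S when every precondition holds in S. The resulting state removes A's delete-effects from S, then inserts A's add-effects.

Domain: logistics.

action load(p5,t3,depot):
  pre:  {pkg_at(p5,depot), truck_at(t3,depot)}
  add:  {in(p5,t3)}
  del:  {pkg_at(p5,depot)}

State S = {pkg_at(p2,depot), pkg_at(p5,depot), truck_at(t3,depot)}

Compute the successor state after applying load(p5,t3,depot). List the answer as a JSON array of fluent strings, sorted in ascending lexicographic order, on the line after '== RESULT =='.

Compute (S \ del) ∪ add:
  pre ⊆ S: {pkg_at(p5,depot), truck_at(t3,depot)} ⊆ S  — applicable
  S \ del = {pkg_at(p2,depot), truck_at(t3,depot)}
  ∪ add   = {in(p5,t3), pkg_at(p2,depot), truck_at(t3,depot)}

== RESULT ==
["in(p5,t3)", "pkg_at(p2,depot)", "truck_at(t3,depot)"]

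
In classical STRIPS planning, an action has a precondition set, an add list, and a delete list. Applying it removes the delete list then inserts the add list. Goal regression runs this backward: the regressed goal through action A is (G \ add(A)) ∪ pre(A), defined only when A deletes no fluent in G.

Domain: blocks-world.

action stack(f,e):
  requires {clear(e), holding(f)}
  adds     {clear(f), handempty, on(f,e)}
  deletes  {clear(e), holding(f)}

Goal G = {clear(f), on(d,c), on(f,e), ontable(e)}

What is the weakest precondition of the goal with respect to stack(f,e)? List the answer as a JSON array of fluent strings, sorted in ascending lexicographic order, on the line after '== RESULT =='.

Regress:
  G ∩ del = {}  (empty — regression defined)
  G \ add = {clear(f), on(d,c), on(f,e), ontable(e)} \ {clear(f), handempty, on(f,e)} = {on(d,c), ontable(e)}
  ∪ pre   = {on(d,c), ontable(e)} ∪ {clear(e), holding(f)}
          = {clear(e), holding(f), on(d,c), ontable(e)}

== RESULT ==
["clear(e)", "holding(f)", "on(d,c)", "ontable(e)"]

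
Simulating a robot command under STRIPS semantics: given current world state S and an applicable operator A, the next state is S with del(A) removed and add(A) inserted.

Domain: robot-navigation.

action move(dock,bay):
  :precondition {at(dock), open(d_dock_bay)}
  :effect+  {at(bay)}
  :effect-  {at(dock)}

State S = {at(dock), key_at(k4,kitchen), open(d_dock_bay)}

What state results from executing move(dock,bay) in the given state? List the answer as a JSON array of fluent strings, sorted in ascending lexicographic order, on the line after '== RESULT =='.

Progress:
  pre ⊆ S: {at(dock), open(d_dock_bay)} ⊆ S  — applicable
  S \ del = {key_at(k4,kitchen), open(d_dock_bay)}
  ∪ add   = {at(bay), key_at(k4,kitchen), open(d_dock_bay)}

== RESULT ==
["at(bay)", "key_at(k4,kitchen)", "open(d_dock_bay)"]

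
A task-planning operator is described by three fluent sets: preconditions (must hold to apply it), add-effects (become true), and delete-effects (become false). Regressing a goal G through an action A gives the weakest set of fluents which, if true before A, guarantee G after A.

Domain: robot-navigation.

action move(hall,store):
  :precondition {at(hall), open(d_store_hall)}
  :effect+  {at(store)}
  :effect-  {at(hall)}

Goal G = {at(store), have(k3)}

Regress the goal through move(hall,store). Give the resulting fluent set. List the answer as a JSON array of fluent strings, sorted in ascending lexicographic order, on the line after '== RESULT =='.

Regress:
  G ∩ del = {}  (empty — regression defined)
  G \ add = {at(store), have(k3)} \ {at(store)} = {have(k3)}
  ∪ pre   = {have(k3)} ∪ {at(hall), open(d_store_hall)}
          = {at(hall), have(k3), open(d_store_hall)}

== RESULT ==
["at(hall)", "have(k3)", "open(d_store_hall)"]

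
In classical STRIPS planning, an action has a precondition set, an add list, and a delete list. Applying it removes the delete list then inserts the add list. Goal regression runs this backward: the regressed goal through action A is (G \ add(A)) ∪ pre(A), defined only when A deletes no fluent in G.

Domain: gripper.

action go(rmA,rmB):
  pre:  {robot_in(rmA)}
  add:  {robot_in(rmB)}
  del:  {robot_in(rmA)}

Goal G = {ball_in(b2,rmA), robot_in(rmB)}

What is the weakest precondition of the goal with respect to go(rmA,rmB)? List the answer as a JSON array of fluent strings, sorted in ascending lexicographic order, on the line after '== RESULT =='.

Regress:
  G ∩ del = {}  (empty — regression defined)
  G \ add = {ball_in(b2,rmA), robot_in(rmB)} \ {robot_in(rmB)} = {ball_in(b2,rmA)}
  ∪ pre   = {ball_in(b2,rmA)} ∪ {robot_in(rmA)}
          = {ball_in(b2,rmA), robot_in(rmA)}

== RESULT ==
["ball_in(b2,rmA)", "robot_in(rmA)"]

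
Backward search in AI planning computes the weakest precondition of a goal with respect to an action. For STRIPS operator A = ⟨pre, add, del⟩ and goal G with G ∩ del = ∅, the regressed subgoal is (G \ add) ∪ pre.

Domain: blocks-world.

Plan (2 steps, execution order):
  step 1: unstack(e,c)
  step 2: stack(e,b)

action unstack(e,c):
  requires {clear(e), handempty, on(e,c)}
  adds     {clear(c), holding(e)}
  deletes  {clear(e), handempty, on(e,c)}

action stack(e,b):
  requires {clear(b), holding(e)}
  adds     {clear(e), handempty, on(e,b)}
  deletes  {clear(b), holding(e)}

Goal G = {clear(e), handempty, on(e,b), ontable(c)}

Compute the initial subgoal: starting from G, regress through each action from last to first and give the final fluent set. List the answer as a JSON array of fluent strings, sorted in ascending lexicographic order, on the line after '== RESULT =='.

Work backward from the goal:
  through step 2 (stack(e,b)): drop {clear(e), handempty, on(e,b)}, keep {ontable(c)}, require {clear(b), holding(e)}
    → {clear(b), holding(e), ontable(c)}
  through step 1 (unstack(e,c)): drop {holding(e)}, keep {clear(b), ontable(c)}, require {clear(e), handempty, on(e,c)}
    → {clear(b), clear(e), handempty, on(e,c), ontable(c)}

== RESULT ==
["clear(b)", "clear(e)", "handempty", "on(e,c)", "ontable(c)"]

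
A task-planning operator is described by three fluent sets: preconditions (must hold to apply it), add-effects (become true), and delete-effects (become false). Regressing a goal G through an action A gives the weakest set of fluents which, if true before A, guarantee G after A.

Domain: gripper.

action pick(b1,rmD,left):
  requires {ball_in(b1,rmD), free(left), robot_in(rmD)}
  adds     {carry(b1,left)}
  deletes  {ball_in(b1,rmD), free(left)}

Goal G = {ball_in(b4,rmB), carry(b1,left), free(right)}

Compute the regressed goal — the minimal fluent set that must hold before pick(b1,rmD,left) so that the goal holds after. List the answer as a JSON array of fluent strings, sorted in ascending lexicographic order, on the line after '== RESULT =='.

Regress:
  G ∩ del = {}  (empty — regression defined)
  G \ add = {ball_in(b4,rmB), carry(b1,left), free(right)} \ {carry(b1,left)} = {ball_in(b4,rmB), free(right)}
  ∪ pre   = {ball_in(b4,rmB), free(right)} ∪ {ball_in(b1,rmD), free(left), robot_in(rmD)}
          = {ball_in(b1,rmD), ball_in(b4,rmB), free(left), free(right), robot_in(rmD)}

== RESULT ==
["ball_in(b1,rmD)", "ball_in(b4,rmB)", "free(left)", "free(right)", "robot_in(rmD)"]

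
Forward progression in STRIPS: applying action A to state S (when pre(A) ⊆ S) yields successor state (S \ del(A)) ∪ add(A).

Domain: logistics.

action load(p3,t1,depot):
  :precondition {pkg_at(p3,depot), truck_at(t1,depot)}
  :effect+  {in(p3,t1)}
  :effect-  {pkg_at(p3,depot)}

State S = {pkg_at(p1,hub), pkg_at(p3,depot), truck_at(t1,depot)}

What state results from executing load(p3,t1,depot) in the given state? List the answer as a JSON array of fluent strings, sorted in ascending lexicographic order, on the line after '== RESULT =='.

Compute (S \ del) ∪ add:
  pre ⊆ S: {pkg_at(p3,depot), truck_at(t1,depot)} ⊆ S  — applicable
  S \ del = {pkg_at(p1,hub), truck_at(t1,depot)}
  ∪ add   = {in(p3,t1), pkg_at(p1,hub), truck_at(t1,depot)}

== RESULT ==
["in(p3,t1)", "pkg_at(p1,hub)", "truck_at(t1,depot)"]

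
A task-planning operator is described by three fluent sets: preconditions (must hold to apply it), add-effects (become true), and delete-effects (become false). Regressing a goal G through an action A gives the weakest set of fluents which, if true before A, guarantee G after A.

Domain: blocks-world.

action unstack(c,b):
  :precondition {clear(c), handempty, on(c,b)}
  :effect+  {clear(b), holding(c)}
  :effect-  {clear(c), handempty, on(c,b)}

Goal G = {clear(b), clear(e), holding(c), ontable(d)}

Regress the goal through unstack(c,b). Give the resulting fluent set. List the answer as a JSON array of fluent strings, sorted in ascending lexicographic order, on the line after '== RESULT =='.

Regress:
  G ∩ del = {}  (empty — regression defined)
  G \ add = {clear(b), clear(e), holding(c), ontable(d)} \ {clear(b), holding(c)} = {clear(e), ontable(d)}
  ∪ pre   = {clear(e), ontable(d)} ∪ {clear(c), handempty, on(c,b)}
          = {clear(c), clear(e), handempty, on(c,b), ontable(d)}

== RESULT ==
["clear(c)", "clear(e)", "handempty", "on(c,b)", "ontable(d)"]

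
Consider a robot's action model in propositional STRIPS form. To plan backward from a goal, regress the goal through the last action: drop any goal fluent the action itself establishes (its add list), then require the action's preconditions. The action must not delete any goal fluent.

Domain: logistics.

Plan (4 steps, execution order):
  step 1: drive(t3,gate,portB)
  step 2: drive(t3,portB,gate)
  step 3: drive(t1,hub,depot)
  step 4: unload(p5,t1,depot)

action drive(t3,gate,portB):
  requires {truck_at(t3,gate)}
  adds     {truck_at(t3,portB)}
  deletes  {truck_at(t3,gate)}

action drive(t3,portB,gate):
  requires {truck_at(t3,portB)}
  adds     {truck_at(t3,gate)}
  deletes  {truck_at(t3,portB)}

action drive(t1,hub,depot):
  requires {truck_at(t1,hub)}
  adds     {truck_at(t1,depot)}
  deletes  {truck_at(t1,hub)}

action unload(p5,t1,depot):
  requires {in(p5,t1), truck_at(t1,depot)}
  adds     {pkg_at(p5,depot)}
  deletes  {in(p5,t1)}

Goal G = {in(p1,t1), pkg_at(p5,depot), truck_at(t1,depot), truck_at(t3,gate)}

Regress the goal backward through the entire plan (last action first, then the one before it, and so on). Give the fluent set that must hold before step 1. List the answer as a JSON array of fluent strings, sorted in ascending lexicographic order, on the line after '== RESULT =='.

Regress step by step:
  through step 4 (unload(p5,t1,depot)): drop {pkg_at(p5,depot)}, keep {in(p1,t1), truck_at(t1,depot), truck_at(t3,gate)}, require {in(p5,t1), truck_at(t1,depot)}
    → {in(p1,t1), in(p5,t1), truck_at(t1,depot), truck_at(t3,gate)}
  through step 3 (drive(t1,hub,depot)): drop {truck_at(t1,depot)}, keep {in(p1,t1), in(p5,t1), truck_at(t3,gate)}, require {truck_at(t1,hub)}
    → {in(p1,t1), in(p5,t1), truck_at(t1,hub), truck_at(t3,gate)}
  through step 2 (drive(t3,portB,gate)): drop {truck_at(t3,gate)}, keep {in(p1,t1), in(p5,t1), truck_at(t1,hub)}, require {truck_at(t3,portB)}
    → {in(p1,t1), in(p5,t1), truck_at(t1,hub), truck_at(t3,portB)}
  through step 1 (drive(t3,gate,portB)): drop {truck_at(t3,portB)}, keep {in(p1,t1), in(p5,t1), truck_at(t1,hub)}, require {truck_at(t3,gate)}
    → {in(p1,t1), in(p5,t1), truck_at(t1,hub), truck_at(t3,gate)}

== RESULT ==
["in(p1,t1)", "in(p5,t1)", "truck_at(t1,hub)", "truck_at(t3,gate)"]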